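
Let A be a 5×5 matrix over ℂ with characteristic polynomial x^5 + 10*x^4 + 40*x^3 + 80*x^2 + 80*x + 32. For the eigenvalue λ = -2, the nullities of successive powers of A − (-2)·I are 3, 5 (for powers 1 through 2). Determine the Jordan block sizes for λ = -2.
Block sizes for λ = -2: [2, 2, 1]

From the dimensions of kernels of powers, the number of Jordan blocks of size at least j is d_j − d_{j−1} where d_j = dim ker(N^j) (with d_0 = 0). Computing the differences gives [3, 2].
The number of blocks of size exactly k is (#blocks of size ≥ k) − (#blocks of size ≥ k + 1), so the partition is: 1 block(s) of size 1, 2 block(s) of size 2.
In nonincreasing order the block sizes are [2, 2, 1].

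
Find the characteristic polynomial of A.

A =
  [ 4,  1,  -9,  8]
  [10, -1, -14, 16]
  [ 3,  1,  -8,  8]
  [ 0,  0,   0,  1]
x^4 + 4*x^3 - 2*x^2 - 12*x + 9

Expanding det(x·I − A) (e.g. by cofactor expansion or by noting that A is similar to its Jordan form J, which has the same characteristic polynomial as A) gives
  χ_A(x) = x^4 + 4*x^3 - 2*x^2 - 12*x + 9
which factors as (x - 1)^2*(x + 3)^2. The eigenvalues (with algebraic multiplicities) are λ = -3 with multiplicity 2, λ = 1 with multiplicity 2.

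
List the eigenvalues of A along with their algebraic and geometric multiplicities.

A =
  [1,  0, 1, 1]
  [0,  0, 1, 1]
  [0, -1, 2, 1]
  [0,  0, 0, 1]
λ = 1: alg = 4, geom = 2

Step 1 — factor the characteristic polynomial to read off the algebraic multiplicities:
  χ_A(x) = (x - 1)^4

Step 2 — compute geometric multiplicities via the rank-nullity identity g(λ) = n − rank(A − λI):
  rank(A − (1)·I) = 2, so dim ker(A − (1)·I) = n − 2 = 2

Summary:
  λ = 1: algebraic multiplicity = 4, geometric multiplicity = 2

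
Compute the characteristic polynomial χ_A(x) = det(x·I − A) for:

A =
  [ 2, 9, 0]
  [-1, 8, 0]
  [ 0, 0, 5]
x^3 - 15*x^2 + 75*x - 125

Expanding det(x·I − A) (e.g. by cofactor expansion or by noting that A is similar to its Jordan form J, which has the same characteristic polynomial as A) gives
  χ_A(x) = x^3 - 15*x^2 + 75*x - 125
which factors as (x - 5)^3. The eigenvalues (with algebraic multiplicities) are λ = 5 with multiplicity 3.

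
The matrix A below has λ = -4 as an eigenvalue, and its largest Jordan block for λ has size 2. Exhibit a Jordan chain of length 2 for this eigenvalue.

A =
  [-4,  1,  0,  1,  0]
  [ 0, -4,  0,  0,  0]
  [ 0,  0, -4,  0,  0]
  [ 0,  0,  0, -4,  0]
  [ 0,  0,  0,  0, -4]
A Jordan chain for λ = -4 of length 2:
v_1 = (1, 0, 0, 0, 0)ᵀ
v_2 = (0, 1, 0, 0, 0)ᵀ

Let N = A − (-4)·I. We want v_2 with N^2 v_2 = 0 but N^1 v_2 ≠ 0; then v_{j-1} := N · v_j for j = 2, …, 2.

Pick v_2 = (0, 1, 0, 0, 0)ᵀ.
Then v_1 = N · v_2 = (1, 0, 0, 0, 0)ᵀ.

Sanity check: (A − (-4)·I) v_1 = (0, 0, 0, 0, 0)ᵀ = 0. ✓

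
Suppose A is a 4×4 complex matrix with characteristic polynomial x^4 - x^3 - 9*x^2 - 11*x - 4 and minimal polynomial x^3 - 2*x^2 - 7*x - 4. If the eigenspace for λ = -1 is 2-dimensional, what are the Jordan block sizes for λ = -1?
Block sizes for λ = -1: [2, 1]

Step 1 — from the characteristic polynomial, algebraic multiplicity of λ = -1 is 3. From dim ker(A − (-1)·I) = 2, there are exactly 2 Jordan blocks for λ = -1.
Step 2 — from the minimal polynomial, the factor (x + 1)^2 tells us the largest block for λ = -1 has size 2.
Step 3 — with total size 3, 2 blocks, and largest block 2, the block sizes (in nonincreasing order) are [2, 1].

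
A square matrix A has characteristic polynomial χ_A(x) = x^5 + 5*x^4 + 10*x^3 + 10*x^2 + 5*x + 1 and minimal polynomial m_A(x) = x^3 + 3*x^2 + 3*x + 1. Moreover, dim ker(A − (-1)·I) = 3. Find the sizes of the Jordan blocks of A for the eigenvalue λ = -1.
Block sizes for λ = -1: [3, 1, 1]

Step 1 — from the characteristic polynomial, algebraic multiplicity of λ = -1 is 5. From dim ker(A − (-1)·I) = 3, there are exactly 3 Jordan blocks for λ = -1.
Step 2 — from the minimal polynomial, the factor (x + 1)^3 tells us the largest block for λ = -1 has size 3.
Step 3 — with total size 5, 3 blocks, and largest block 3, the block sizes (in nonincreasing order) are [3, 1, 1].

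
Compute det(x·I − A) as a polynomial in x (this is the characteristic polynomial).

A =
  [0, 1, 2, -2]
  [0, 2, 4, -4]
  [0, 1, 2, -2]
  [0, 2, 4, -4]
x^4

Expanding det(x·I − A) (e.g. by cofactor expansion or by noting that A is similar to its Jordan form J, which has the same characteristic polynomial as A) gives
  χ_A(x) = x^4
which factors as x^4. The eigenvalues (with algebraic multiplicities) are λ = 0 with multiplicity 4.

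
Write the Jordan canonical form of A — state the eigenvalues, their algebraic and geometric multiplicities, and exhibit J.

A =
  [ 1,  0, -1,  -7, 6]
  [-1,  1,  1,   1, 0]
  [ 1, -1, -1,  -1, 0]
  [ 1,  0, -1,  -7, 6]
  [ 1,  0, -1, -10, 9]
J_3(0) ⊕ J_1(0) ⊕ J_1(3)

The characteristic polynomial is
  det(x·I − A) = x^5 - 3*x^4 = x^4*(x - 3)

Eigenvalues and multiplicities (the geometric multiplicity of λ is n − rank(A − λI), which equals the number of Jordan blocks for λ):
  λ = 0: algebraic multiplicity = 4, geometric multiplicity = 2
  λ = 3: algebraic multiplicity = 1, geometric multiplicity = 1

Determining the block sizes for each eigenvalue:
  λ = 0: with am = 4 and gm = 2, the partition is not yet determined (e.g. several partitions of 4 into 2 parts exist). Let N = A − (0)·I. Computing rank(N^1) = 3, rank(N^2) = 2, rank(N^3) = 1; the number of blocks of size ≥ j is rank(N^{j−1}) − rank(N^j), giving [2, 1, 1]. So we have 1 block(s) of size 3, 1 block(s) of size 1 → block sizes [3, 1]
  λ = 3: one block (gm = 1), so the single block has size am = 1 → block sizes [1]

Assembling the blocks gives a Jordan form
J =
  [0, 1, 0, 0, 0]
  [0, 0, 1, 0, 0]
  [0, 0, 0, 0, 0]
  [0, 0, 0, 0, 0]
  [0, 0, 0, 0, 3]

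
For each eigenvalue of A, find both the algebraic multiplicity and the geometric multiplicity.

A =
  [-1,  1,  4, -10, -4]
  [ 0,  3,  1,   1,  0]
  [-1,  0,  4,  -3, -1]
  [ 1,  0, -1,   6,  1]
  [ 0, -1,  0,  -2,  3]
λ = 3: alg = 5, geom = 2

Step 1 — factor the characteristic polynomial to read off the algebraic multiplicities:
  χ_A(x) = (x - 3)^5

Step 2 — compute geometric multiplicities via the rank-nullity identity g(λ) = n − rank(A − λI):
  rank(A − (3)·I) = 3, so dim ker(A − (3)·I) = n − 3 = 2

Summary:
  λ = 3: algebraic multiplicity = 5, geometric multiplicity = 2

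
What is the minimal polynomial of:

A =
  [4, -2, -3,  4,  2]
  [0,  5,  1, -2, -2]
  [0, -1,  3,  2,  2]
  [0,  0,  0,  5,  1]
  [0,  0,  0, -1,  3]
x^3 - 12*x^2 + 48*x - 64

The characteristic polynomial is χ_A(x) = (x - 4)^5, so the eigenvalues are known. The minimal polynomial is
  m_A(x) = Π_λ (x − λ)^{k_λ}
where k_λ is the size of the *largest* Jordan block for λ (equivalently, the smallest k with (A − λI)^k v = 0 for every generalised eigenvector v of λ).

  λ = 4: largest Jordan block has size 3, contributing (x − 4)^3

So m_A(x) = (x - 4)^3 = x^3 - 12*x^2 + 48*x - 64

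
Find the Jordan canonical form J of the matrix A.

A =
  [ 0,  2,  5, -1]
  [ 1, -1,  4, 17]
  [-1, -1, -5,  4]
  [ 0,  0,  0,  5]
J_3(-2) ⊕ J_1(5)

The characteristic polynomial is
  det(x·I − A) = x^4 + x^3 - 18*x^2 - 52*x - 40 = (x - 5)*(x + 2)^3

Eigenvalues and multiplicities (the geometric multiplicity of λ is n − rank(A − λI), which equals the number of Jordan blocks for λ):
  λ = -2: algebraic multiplicity = 3, geometric multiplicity = 1
  λ = 5: algebraic multiplicity = 1, geometric multiplicity = 1

Determining the block sizes for each eigenvalue:
  λ = -2: one block (gm = 1), so the single block has size am = 3 → block sizes [3]
  λ = 5: one block (gm = 1), so the single block has size am = 1 → block sizes [1]

Assembling the blocks gives a Jordan form
J =
  [-2,  1,  0, 0]
  [ 0, -2,  1, 0]
  [ 0,  0, -2, 0]
  [ 0,  0,  0, 5]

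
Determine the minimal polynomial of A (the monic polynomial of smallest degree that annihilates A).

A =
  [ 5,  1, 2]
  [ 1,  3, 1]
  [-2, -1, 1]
x^3 - 9*x^2 + 27*x - 27

The characteristic polynomial is χ_A(x) = (x - 3)^3, so the eigenvalues are known. The minimal polynomial is
  m_A(x) = Π_λ (x − λ)^{k_λ}
where k_λ is the size of the *largest* Jordan block for λ (equivalently, the smallest k with (A − λI)^k v = 0 for every generalised eigenvector v of λ).

  λ = 3: largest Jordan block has size 3, contributing (x − 3)^3

So m_A(x) = (x - 3)^3 = x^3 - 9*x^2 + 27*x - 27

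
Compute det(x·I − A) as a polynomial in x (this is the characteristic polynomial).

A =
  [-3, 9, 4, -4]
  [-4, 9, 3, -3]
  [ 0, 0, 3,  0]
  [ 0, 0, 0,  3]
x^4 - 12*x^3 + 54*x^2 - 108*x + 81

Expanding det(x·I − A) (e.g. by cofactor expansion or by noting that A is similar to its Jordan form J, which has the same characteristic polynomial as A) gives
  χ_A(x) = x^4 - 12*x^3 + 54*x^2 - 108*x + 81
which factors as (x - 3)^4. The eigenvalues (with algebraic multiplicities) are λ = 3 with multiplicity 4.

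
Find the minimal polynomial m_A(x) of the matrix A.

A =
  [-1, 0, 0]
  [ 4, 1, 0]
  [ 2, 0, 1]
x^2 - 1

The characteristic polynomial is χ_A(x) = (x - 1)^2*(x + 1), so the eigenvalues are known. The minimal polynomial is
  m_A(x) = Π_λ (x − λ)^{k_λ}
where k_λ is the size of the *largest* Jordan block for λ (equivalently, the smallest k with (A − λI)^k v = 0 for every generalised eigenvector v of λ).

  λ = -1: largest Jordan block has size 1, contributing (x + 1)
  λ = 1: largest Jordan block has size 1, contributing (x − 1)

So m_A(x) = (x - 1)*(x + 1) = x^2 - 1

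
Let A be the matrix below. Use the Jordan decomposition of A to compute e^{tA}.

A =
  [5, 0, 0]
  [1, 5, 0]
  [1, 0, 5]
e^{tA} =
  [exp(5*t), 0, 0]
  [t*exp(5*t), exp(5*t), 0]
  [t*exp(5*t), 0, exp(5*t)]

Strategy: write A = P · J · P⁻¹ where J is a Jordan canonical form, so e^{tA} = P · e^{tJ} · P⁻¹, and e^{tJ} can be computed block-by-block.

A has Jordan form
J =
  [5, 1, 0]
  [0, 5, 0]
  [0, 0, 5]
(up to reordering of blocks).

Per-block formulas:
  For a 2×2 Jordan block J_2(5): exp(t · J_2(5)) = e^(5t)·(I + t·N), where N is the 2×2 nilpotent shift.
  For a 1×1 block at λ = 5: exp(t · [5]) = [e^(5t)].

After assembling e^{tJ} and conjugating by P, we get:

e^{tA} =
  [exp(5*t), 0, 0]
  [t*exp(5*t), exp(5*t), 0]
  [t*exp(5*t), 0, exp(5*t)]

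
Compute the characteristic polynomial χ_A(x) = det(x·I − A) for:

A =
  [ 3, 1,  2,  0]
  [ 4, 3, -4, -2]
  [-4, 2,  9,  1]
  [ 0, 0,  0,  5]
x^4 - 20*x^3 + 150*x^2 - 500*x + 625

Expanding det(x·I − A) (e.g. by cofactor expansion or by noting that A is similar to its Jordan form J, which has the same characteristic polynomial as A) gives
  χ_A(x) = x^4 - 20*x^3 + 150*x^2 - 500*x + 625
which factors as (x - 5)^4. The eigenvalues (with algebraic multiplicities) are λ = 5 with multiplicity 4.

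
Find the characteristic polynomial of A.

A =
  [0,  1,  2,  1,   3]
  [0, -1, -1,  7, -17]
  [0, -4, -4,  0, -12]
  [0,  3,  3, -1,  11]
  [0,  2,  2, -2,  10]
x^5 - 4*x^4 + 4*x^3

Expanding det(x·I − A) (e.g. by cofactor expansion or by noting that A is similar to its Jordan form J, which has the same characteristic polynomial as A) gives
  χ_A(x) = x^5 - 4*x^4 + 4*x^3
which factors as x^3*(x - 2)^2. The eigenvalues (with algebraic multiplicities) are λ = 0 with multiplicity 3, λ = 2 with multiplicity 2.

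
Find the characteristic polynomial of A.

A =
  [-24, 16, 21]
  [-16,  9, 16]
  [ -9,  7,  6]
x^3 + 9*x^2 + 27*x + 27

Expanding det(x·I − A) (e.g. by cofactor expansion or by noting that A is similar to its Jordan form J, which has the same characteristic polynomial as A) gives
  χ_A(x) = x^3 + 9*x^2 + 27*x + 27
which factors as (x + 3)^3. The eigenvalues (with algebraic multiplicities) are λ = -3 with multiplicity 3.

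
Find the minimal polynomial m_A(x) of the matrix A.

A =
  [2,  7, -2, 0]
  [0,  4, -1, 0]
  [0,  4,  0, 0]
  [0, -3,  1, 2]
x^3 - 6*x^2 + 12*x - 8

The characteristic polynomial is χ_A(x) = (x - 2)^4, so the eigenvalues are known. The minimal polynomial is
  m_A(x) = Π_λ (x − λ)^{k_λ}
where k_λ is the size of the *largest* Jordan block for λ (equivalently, the smallest k with (A − λI)^k v = 0 for every generalised eigenvector v of λ).

  λ = 2: largest Jordan block has size 3, contributing (x − 2)^3

So m_A(x) = (x - 2)^3 = x^3 - 6*x^2 + 12*x - 8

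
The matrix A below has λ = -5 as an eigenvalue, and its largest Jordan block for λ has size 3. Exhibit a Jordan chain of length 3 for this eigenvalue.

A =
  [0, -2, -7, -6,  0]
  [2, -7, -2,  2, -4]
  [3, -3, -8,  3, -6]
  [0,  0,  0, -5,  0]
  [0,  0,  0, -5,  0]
A Jordan chain for λ = -5 of length 3:
v_1 = (15, 6, 9, 0, 0)ᵀ
v_2 = (-2, -2, -3, 0, 0)ᵀ
v_3 = (0, 1, 0, 0, 0)ᵀ

Let N = A − (-5)·I. We want v_3 with N^3 v_3 = 0 but N^2 v_3 ≠ 0; then v_{j-1} := N · v_j for j = 3, …, 2.

Pick v_3 = (0, 1, 0, 0, 0)ᵀ.
Then v_2 = N · v_3 = (-2, -2, -3, 0, 0)ᵀ.
Then v_1 = N · v_2 = (15, 6, 9, 0, 0)ᵀ.

Sanity check: (A − (-5)·I) v_1 = (0, 0, 0, 0, 0)ᵀ = 0. ✓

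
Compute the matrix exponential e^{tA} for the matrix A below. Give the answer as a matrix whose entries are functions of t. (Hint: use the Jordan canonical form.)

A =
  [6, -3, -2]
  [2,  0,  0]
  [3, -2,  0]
e^{tA} =
  [2*t^2*exp(2*t) + 4*t*exp(2*t) + exp(2*t), -t^2*exp(2*t) - 3*t*exp(2*t), -2*t^2*exp(2*t) - 2*t*exp(2*t)]
  [2*t^2*exp(2*t) + 2*t*exp(2*t), -t^2*exp(2*t) - 2*t*exp(2*t) + exp(2*t), -2*t^2*exp(2*t)]
  [t^2*exp(2*t) + 3*t*exp(2*t), -t^2*exp(2*t)/2 - 2*t*exp(2*t), -t^2*exp(2*t) - 2*t*exp(2*t) + exp(2*t)]

Strategy: write A = P · J · P⁻¹ where J is a Jordan canonical form, so e^{tA} = P · e^{tJ} · P⁻¹, and e^{tJ} can be computed block-by-block.

A has Jordan form
J =
  [2, 1, 0]
  [0, 2, 1]
  [0, 0, 2]
(up to reordering of blocks).

Per-block formulas:
  For a 3×3 Jordan block J_3(2): exp(t · J_3(2)) = e^(2t)·(I + t·N + (t^2/2)·N^2), where N is the 3×3 nilpotent shift.

After assembling e^{tJ} and conjugating by P, we get:

e^{tA} =
  [2*t^2*exp(2*t) + 4*t*exp(2*t) + exp(2*t), -t^2*exp(2*t) - 3*t*exp(2*t), -2*t^2*exp(2*t) - 2*t*exp(2*t)]
  [2*t^2*exp(2*t) + 2*t*exp(2*t), -t^2*exp(2*t) - 2*t*exp(2*t) + exp(2*t), -2*t^2*exp(2*t)]
  [t^2*exp(2*t) + 3*t*exp(2*t), -t^2*exp(2*t)/2 - 2*t*exp(2*t), -t^2*exp(2*t) - 2*t*exp(2*t) + exp(2*t)]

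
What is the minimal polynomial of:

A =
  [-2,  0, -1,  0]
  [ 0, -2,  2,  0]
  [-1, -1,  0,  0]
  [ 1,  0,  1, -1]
x^3 + 4*x^2 + 5*x + 2

The characteristic polynomial is χ_A(x) = (x + 1)^3*(x + 2), so the eigenvalues are known. The minimal polynomial is
  m_A(x) = Π_λ (x − λ)^{k_λ}
where k_λ is the size of the *largest* Jordan block for λ (equivalently, the smallest k with (A − λI)^k v = 0 for every generalised eigenvector v of λ).

  λ = -2: largest Jordan block has size 1, contributing (x + 2)
  λ = -1: largest Jordan block has size 2, contributing (x + 1)^2

So m_A(x) = (x + 1)^2*(x + 2) = x^3 + 4*x^2 + 5*x + 2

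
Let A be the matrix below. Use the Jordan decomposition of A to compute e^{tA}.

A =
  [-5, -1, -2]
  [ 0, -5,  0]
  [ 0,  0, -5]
e^{tA} =
  [exp(-5*t), -t*exp(-5*t), -2*t*exp(-5*t)]
  [0, exp(-5*t), 0]
  [0, 0, exp(-5*t)]

Strategy: write A = P · J · P⁻¹ where J is a Jordan canonical form, so e^{tA} = P · e^{tJ} · P⁻¹, and e^{tJ} can be computed block-by-block.

A has Jordan form
J =
  [-5,  1,  0]
  [ 0, -5,  0]
  [ 0,  0, -5]
(up to reordering of blocks).

Per-block formulas:
  For a 2×2 Jordan block J_2(-5): exp(t · J_2(-5)) = e^(-5t)·(I + t·N), where N is the 2×2 nilpotent shift.
  For a 1×1 block at λ = -5: exp(t · [-5]) = [e^(-5t)].

After assembling e^{tJ} and conjugating by P, we get:

e^{tA} =
  [exp(-5*t), -t*exp(-5*t), -2*t*exp(-5*t)]
  [0, exp(-5*t), 0]
  [0, 0, exp(-5*t)]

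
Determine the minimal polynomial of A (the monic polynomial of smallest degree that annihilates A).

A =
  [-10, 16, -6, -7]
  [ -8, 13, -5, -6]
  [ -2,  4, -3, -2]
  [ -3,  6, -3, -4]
x^3 + 3*x^2 + 3*x + 1

The characteristic polynomial is χ_A(x) = (x + 1)^4, so the eigenvalues are known. The minimal polynomial is
  m_A(x) = Π_λ (x − λ)^{k_λ}
where k_λ is the size of the *largest* Jordan block for λ (equivalently, the smallest k with (A − λI)^k v = 0 for every generalised eigenvector v of λ).

  λ = -1: largest Jordan block has size 3, contributing (x + 1)^3

So m_A(x) = (x + 1)^3 = x^3 + 3*x^2 + 3*x + 1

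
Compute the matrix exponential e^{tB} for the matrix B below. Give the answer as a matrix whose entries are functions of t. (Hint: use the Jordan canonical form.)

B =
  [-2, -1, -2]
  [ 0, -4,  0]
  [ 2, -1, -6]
e^{tB} =
  [2*t*exp(-4*t) + exp(-4*t), -t*exp(-4*t), -2*t*exp(-4*t)]
  [0, exp(-4*t), 0]
  [2*t*exp(-4*t), -t*exp(-4*t), -2*t*exp(-4*t) + exp(-4*t)]

Strategy: write B = P · J · P⁻¹ where J is a Jordan canonical form, so e^{tB} = P · e^{tJ} · P⁻¹, and e^{tJ} can be computed block-by-block.

B has Jordan form
J =
  [-4,  1,  0]
  [ 0, -4,  0]
  [ 0,  0, -4]
(up to reordering of blocks).

Per-block formulas:
  For a 2×2 Jordan block J_2(-4): exp(t · J_2(-4)) = e^(-4t)·(I + t·N), where N is the 2×2 nilpotent shift.
  For a 1×1 block at λ = -4: exp(t · [-4]) = [e^(-4t)].

After assembling e^{tJ} and conjugating by P, we get:

e^{tB} =
  [2*t*exp(-4*t) + exp(-4*t), -t*exp(-4*t), -2*t*exp(-4*t)]
  [0, exp(-4*t), 0]
  [2*t*exp(-4*t), -t*exp(-4*t), -2*t*exp(-4*t) + exp(-4*t)]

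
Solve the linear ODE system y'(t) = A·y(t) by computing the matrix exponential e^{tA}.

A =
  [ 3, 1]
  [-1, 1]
e^{tA} =
  [t*exp(2*t) + exp(2*t), t*exp(2*t)]
  [-t*exp(2*t), -t*exp(2*t) + exp(2*t)]

Strategy: write A = P · J · P⁻¹ where J is a Jordan canonical form, so e^{tA} = P · e^{tJ} · P⁻¹, and e^{tJ} can be computed block-by-block.

A has Jordan form
J =
  [2, 1]
  [0, 2]
(up to reordering of blocks).

Per-block formulas:
  For a 2×2 Jordan block J_2(2): exp(t · J_2(2)) = e^(2t)·(I + t·N), where N is the 2×2 nilpotent shift.

After assembling e^{tJ} and conjugating by P, we get:

e^{tA} =
  [t*exp(2*t) + exp(2*t), t*exp(2*t)]
  [-t*exp(2*t), -t*exp(2*t) + exp(2*t)]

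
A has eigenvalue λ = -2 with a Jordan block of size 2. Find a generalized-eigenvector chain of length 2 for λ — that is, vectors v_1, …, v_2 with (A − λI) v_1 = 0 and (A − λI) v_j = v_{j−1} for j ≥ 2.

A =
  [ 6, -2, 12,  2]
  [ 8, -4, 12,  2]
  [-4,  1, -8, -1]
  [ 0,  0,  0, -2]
A Jordan chain for λ = -2 of length 2:
v_1 = (8, 8, -4, 0)ᵀ
v_2 = (1, 0, 0, 0)ᵀ

Let N = A − (-2)·I. We want v_2 with N^2 v_2 = 0 but N^1 v_2 ≠ 0; then v_{j-1} := N · v_j for j = 2, …, 2.

Pick v_2 = (1, 0, 0, 0)ᵀ.
Then v_1 = N · v_2 = (8, 8, -4, 0)ᵀ.

Sanity check: (A − (-2)·I) v_1 = (0, 0, 0, 0)ᵀ = 0. ✓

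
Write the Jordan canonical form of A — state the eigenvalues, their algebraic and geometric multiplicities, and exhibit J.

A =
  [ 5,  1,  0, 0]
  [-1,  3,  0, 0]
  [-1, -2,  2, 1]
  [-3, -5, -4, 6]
J_2(4) ⊕ J_2(4)

The characteristic polynomial is
  det(x·I − A) = x^4 - 16*x^3 + 96*x^2 - 256*x + 256 = (x - 4)^4

Eigenvalues and multiplicities (the geometric multiplicity of λ is n − rank(A − λI), which equals the number of Jordan blocks for λ):
  λ = 4: algebraic multiplicity = 4, geometric multiplicity = 2

Determining the block sizes for each eigenvalue:
  λ = 4: with am = 4 and gm = 2, the partition is not yet determined (e.g. several partitions of 4 into 2 parts exist). Let N = A − (4)·I. Computing rank(N^1) = 2, rank(N^2) = 0; the number of blocks of size ≥ j is rank(N^{j−1}) − rank(N^j), giving [2, 2]. So we have 2 block(s) of size 2 → block sizes [2, 2]

Assembling the blocks gives a Jordan form
J =
  [4, 1, 0, 0]
  [0, 4, 0, 0]
  [0, 0, 4, 1]
  [0, 0, 0, 4]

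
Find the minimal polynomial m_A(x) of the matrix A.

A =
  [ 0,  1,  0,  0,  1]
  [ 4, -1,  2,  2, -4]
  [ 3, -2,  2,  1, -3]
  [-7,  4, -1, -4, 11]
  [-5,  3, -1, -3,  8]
x^3 - 3*x^2 + 3*x - 1

The characteristic polynomial is χ_A(x) = (x - 1)^5, so the eigenvalues are known. The minimal polynomial is
  m_A(x) = Π_λ (x − λ)^{k_λ}
where k_λ is the size of the *largest* Jordan block for λ (equivalently, the smallest k with (A − λI)^k v = 0 for every generalised eigenvector v of λ).

  λ = 1: largest Jordan block has size 3, contributing (x − 1)^3

So m_A(x) = (x - 1)^3 = x^3 - 3*x^2 + 3*x - 1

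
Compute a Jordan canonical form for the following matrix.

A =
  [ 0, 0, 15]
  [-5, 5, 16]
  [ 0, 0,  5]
J_1(0) ⊕ J_2(5)

The characteristic polynomial is
  det(x·I − A) = x^3 - 10*x^2 + 25*x = x*(x - 5)^2

Eigenvalues and multiplicities (the geometric multiplicity of λ is n − rank(A − λI), which equals the number of Jordan blocks for λ):
  λ = 0: algebraic multiplicity = 1, geometric multiplicity = 1
  λ = 5: algebraic multiplicity = 2, geometric multiplicity = 1

Determining the block sizes for each eigenvalue:
  λ = 0: one block (gm = 1), so the single block has size am = 1 → block sizes [1]
  λ = 5: one block (gm = 1), so the single block has size am = 2 → block sizes [2]

Assembling the blocks gives a Jordan form
J =
  [0, 0, 0]
  [0, 5, 1]
  [0, 0, 5]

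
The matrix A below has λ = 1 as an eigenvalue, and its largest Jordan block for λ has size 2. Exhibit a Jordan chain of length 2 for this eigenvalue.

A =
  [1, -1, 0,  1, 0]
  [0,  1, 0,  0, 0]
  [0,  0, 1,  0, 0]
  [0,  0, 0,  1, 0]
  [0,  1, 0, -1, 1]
A Jordan chain for λ = 1 of length 2:
v_1 = (-1, 0, 0, 0, 1)ᵀ
v_2 = (0, 1, 0, 0, 0)ᵀ

Let N = A − (1)·I. We want v_2 with N^2 v_2 = 0 but N^1 v_2 ≠ 0; then v_{j-1} := N · v_j for j = 2, …, 2.

Pick v_2 = (0, 1, 0, 0, 0)ᵀ.
Then v_1 = N · v_2 = (-1, 0, 0, 0, 1)ᵀ.

Sanity check: (A − (1)·I) v_1 = (0, 0, 0, 0, 0)ᵀ = 0. ✓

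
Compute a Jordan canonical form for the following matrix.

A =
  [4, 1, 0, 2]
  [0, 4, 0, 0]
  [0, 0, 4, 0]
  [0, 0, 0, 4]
J_2(4) ⊕ J_1(4) ⊕ J_1(4)

The characteristic polynomial is
  det(x·I − A) = x^4 - 16*x^3 + 96*x^2 - 256*x + 256 = (x - 4)^4

Eigenvalues and multiplicities (the geometric multiplicity of λ is n − rank(A − λI), which equals the number of Jordan blocks for λ):
  λ = 4: algebraic multiplicity = 4, geometric multiplicity = 3

Determining the block sizes for each eigenvalue:
  λ = 4: 3 blocks summing to 4 forces exactly one block of size 2 and the rest size 1 → block sizes [2, 1, 1]

Assembling the blocks gives a Jordan form
J =
  [4, 1, 0, 0]
  [0, 4, 0, 0]
  [0, 0, 4, 0]
  [0, 0, 0, 4]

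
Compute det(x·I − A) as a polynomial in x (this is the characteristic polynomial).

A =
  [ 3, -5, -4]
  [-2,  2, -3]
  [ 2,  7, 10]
x^3 - 15*x^2 + 75*x - 125

Expanding det(x·I − A) (e.g. by cofactor expansion or by noting that A is similar to its Jordan form J, which has the same characteristic polynomial as A) gives
  χ_A(x) = x^3 - 15*x^2 + 75*x - 125
which factors as (x - 5)^3. The eigenvalues (with algebraic multiplicities) are λ = 5 with multiplicity 3.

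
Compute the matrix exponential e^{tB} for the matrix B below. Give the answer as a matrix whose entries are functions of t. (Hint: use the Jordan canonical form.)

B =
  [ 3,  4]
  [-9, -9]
e^{tB} =
  [6*t*exp(-3*t) + exp(-3*t), 4*t*exp(-3*t)]
  [-9*t*exp(-3*t), -6*t*exp(-3*t) + exp(-3*t)]

Strategy: write B = P · J · P⁻¹ where J is a Jordan canonical form, so e^{tB} = P · e^{tJ} · P⁻¹, and e^{tJ} can be computed block-by-block.

B has Jordan form
J =
  [-3,  1]
  [ 0, -3]
(up to reordering of blocks).

Per-block formulas:
  For a 2×2 Jordan block J_2(-3): exp(t · J_2(-3)) = e^(-3t)·(I + t·N), where N is the 2×2 nilpotent shift.

After assembling e^{tJ} and conjugating by P, we get:

e^{tB} =
  [6*t*exp(-3*t) + exp(-3*t), 4*t*exp(-3*t)]
  [-9*t*exp(-3*t), -6*t*exp(-3*t) + exp(-3*t)]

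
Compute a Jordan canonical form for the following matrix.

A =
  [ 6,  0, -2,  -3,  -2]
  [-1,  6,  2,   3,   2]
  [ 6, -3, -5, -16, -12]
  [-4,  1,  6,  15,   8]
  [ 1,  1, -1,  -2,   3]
J_3(5) ⊕ J_2(5)

The characteristic polynomial is
  det(x·I − A) = x^5 - 25*x^4 + 250*x^3 - 1250*x^2 + 3125*x - 3125 = (x - 5)^5

Eigenvalues and multiplicities (the geometric multiplicity of λ is n − rank(A − λI), which equals the number of Jordan blocks for λ):
  λ = 5: algebraic multiplicity = 5, geometric multiplicity = 2

Determining the block sizes for each eigenvalue:
  λ = 5: with am = 5 and gm = 2, the partition is not yet determined (e.g. several partitions of 5 into 2 parts exist). Let N = A − (5)·I. Computing rank(N^1) = 3, rank(N^2) = 1, rank(N^3) = 0; the number of blocks of size ≥ j is rank(N^{j−1}) − rank(N^j), giving [2, 2, 1]. So we have 1 block(s) of size 3, 1 block(s) of size 2 → block sizes [3, 2]

Assembling the blocks gives a Jordan form
J =
  [5, 1, 0, 0, 0]
  [0, 5, 1, 0, 0]
  [0, 0, 5, 0, 0]
  [0, 0, 0, 5, 1]
  [0, 0, 0, 0, 5]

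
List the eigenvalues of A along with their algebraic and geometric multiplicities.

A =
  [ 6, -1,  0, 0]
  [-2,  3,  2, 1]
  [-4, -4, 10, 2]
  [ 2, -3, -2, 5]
λ = 6: alg = 4, geom = 2

Step 1 — factor the characteristic polynomial to read off the algebraic multiplicities:
  χ_A(x) = (x - 6)^4

Step 2 — compute geometric multiplicities via the rank-nullity identity g(λ) = n − rank(A − λI):
  rank(A − (6)·I) = 2, so dim ker(A − (6)·I) = n − 2 = 2

Summary:
  λ = 6: algebraic multiplicity = 4, geometric multiplicity = 2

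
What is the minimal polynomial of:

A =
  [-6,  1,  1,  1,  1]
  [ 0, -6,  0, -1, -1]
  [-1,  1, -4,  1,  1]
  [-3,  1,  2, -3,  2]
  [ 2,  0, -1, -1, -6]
x^3 + 15*x^2 + 75*x + 125

The characteristic polynomial is χ_A(x) = (x + 5)^5, so the eigenvalues are known. The minimal polynomial is
  m_A(x) = Π_λ (x − λ)^{k_λ}
where k_λ is the size of the *largest* Jordan block for λ (equivalently, the smallest k with (A − λI)^k v = 0 for every generalised eigenvector v of λ).

  λ = -5: largest Jordan block has size 3, contributing (x + 5)^3

So m_A(x) = (x + 5)^3 = x^3 + 15*x^2 + 75*x + 125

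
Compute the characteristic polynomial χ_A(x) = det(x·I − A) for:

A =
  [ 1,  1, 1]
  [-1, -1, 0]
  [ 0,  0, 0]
x^3

Expanding det(x·I − A) (e.g. by cofactor expansion or by noting that A is similar to its Jordan form J, which has the same characteristic polynomial as A) gives
  χ_A(x) = x^3
which factors as x^3. The eigenvalues (with algebraic multiplicities) are λ = 0 with multiplicity 3.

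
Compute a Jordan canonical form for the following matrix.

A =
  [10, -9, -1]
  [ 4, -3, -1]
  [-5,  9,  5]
J_2(3) ⊕ J_1(6)

The characteristic polynomial is
  det(x·I − A) = x^3 - 12*x^2 + 45*x - 54 = (x - 6)*(x - 3)^2

Eigenvalues and multiplicities (the geometric multiplicity of λ is n − rank(A − λI), which equals the number of Jordan blocks for λ):
  λ = 3: algebraic multiplicity = 2, geometric multiplicity = 1
  λ = 6: algebraic multiplicity = 1, geometric multiplicity = 1

Determining the block sizes for each eigenvalue:
  λ = 3: one block (gm = 1), so the single block has size am = 2 → block sizes [2]
  λ = 6: one block (gm = 1), so the single block has size am = 1 → block sizes [1]

Assembling the blocks gives a Jordan form
J =
  [3, 1, 0]
  [0, 3, 0]
  [0, 0, 6]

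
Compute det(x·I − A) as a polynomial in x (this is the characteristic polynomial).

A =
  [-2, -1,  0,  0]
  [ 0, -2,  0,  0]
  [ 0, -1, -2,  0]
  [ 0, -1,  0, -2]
x^4 + 8*x^3 + 24*x^2 + 32*x + 16

Expanding det(x·I − A) (e.g. by cofactor expansion or by noting that A is similar to its Jordan form J, which has the same characteristic polynomial as A) gives
  χ_A(x) = x^4 + 8*x^3 + 24*x^2 + 32*x + 16
which factors as (x + 2)^4. The eigenvalues (with algebraic multiplicities) are λ = -2 with multiplicity 4.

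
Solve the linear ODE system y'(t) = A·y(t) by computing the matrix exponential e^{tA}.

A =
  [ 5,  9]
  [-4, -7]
e^{tA} =
  [6*t*exp(-t) + exp(-t), 9*t*exp(-t)]
  [-4*t*exp(-t), -6*t*exp(-t) + exp(-t)]

Strategy: write A = P · J · P⁻¹ where J is a Jordan canonical form, so e^{tA} = P · e^{tJ} · P⁻¹, and e^{tJ} can be computed block-by-block.

A has Jordan form
J =
  [-1,  1]
  [ 0, -1]
(up to reordering of blocks).

Per-block formulas:
  For a 2×2 Jordan block J_2(-1): exp(t · J_2(-1)) = e^(-1t)·(I + t·N), where N is the 2×2 nilpotent shift.

After assembling e^{tJ} and conjugating by P, we get:

e^{tA} =
  [6*t*exp(-t) + exp(-t), 9*t*exp(-t)]
  [-4*t*exp(-t), -6*t*exp(-t) + exp(-t)]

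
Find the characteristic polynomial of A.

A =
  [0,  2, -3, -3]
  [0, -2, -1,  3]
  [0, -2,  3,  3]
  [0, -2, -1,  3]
x^4 - 4*x^3 + 4*x^2

Expanding det(x·I − A) (e.g. by cofactor expansion or by noting that A is similar to its Jordan form J, which has the same characteristic polynomial as A) gives
  χ_A(x) = x^4 - 4*x^3 + 4*x^2
which factors as x^2*(x - 2)^2. The eigenvalues (with algebraic multiplicities) are λ = 0 with multiplicity 2, λ = 2 with multiplicity 2.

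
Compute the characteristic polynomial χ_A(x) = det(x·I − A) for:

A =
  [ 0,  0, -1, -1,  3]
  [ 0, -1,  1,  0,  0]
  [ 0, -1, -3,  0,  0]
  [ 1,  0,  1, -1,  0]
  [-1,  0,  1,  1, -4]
x^5 + 9*x^4 + 32*x^3 + 56*x^2 + 48*x + 16

Expanding det(x·I − A) (e.g. by cofactor expansion or by noting that A is similar to its Jordan form J, which has the same characteristic polynomial as A) gives
  χ_A(x) = x^5 + 9*x^4 + 32*x^3 + 56*x^2 + 48*x + 16
which factors as (x + 1)*(x + 2)^4. The eigenvalues (with algebraic multiplicities) are λ = -2 with multiplicity 4, λ = -1 with multiplicity 1.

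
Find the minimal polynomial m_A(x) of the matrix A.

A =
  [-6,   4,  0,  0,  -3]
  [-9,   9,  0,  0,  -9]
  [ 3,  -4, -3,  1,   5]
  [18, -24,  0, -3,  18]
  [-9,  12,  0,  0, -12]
x^2 + 6*x + 9

The characteristic polynomial is χ_A(x) = (x + 3)^5, so the eigenvalues are known. The minimal polynomial is
  m_A(x) = Π_λ (x − λ)^{k_λ}
where k_λ is the size of the *largest* Jordan block for λ (equivalently, the smallest k with (A − λI)^k v = 0 for every generalised eigenvector v of λ).

  λ = -3: largest Jordan block has size 2, contributing (x + 3)^2

So m_A(x) = (x + 3)^2 = x^2 + 6*x + 9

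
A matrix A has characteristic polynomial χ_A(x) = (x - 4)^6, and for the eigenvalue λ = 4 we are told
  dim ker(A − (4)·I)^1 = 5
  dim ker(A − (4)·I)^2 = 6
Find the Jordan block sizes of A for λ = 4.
Block sizes for λ = 4: [2, 1, 1, 1, 1]

From the dimensions of kernels of powers, the number of Jordan blocks of size at least j is d_j − d_{j−1} where d_j = dim ker(N^j) (with d_0 = 0). Computing the differences gives [5, 1].
The number of blocks of size exactly k is (#blocks of size ≥ k) − (#blocks of size ≥ k + 1), so the partition is: 4 block(s) of size 1, 1 block(s) of size 2.
In nonincreasing order the block sizes are [2, 1, 1, 1, 1].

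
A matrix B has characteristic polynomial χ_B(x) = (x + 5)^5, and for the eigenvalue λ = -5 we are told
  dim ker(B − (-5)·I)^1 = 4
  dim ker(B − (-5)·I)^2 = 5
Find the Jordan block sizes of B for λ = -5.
Block sizes for λ = -5: [2, 1, 1, 1]

From the dimensions of kernels of powers, the number of Jordan blocks of size at least j is d_j − d_{j−1} where d_j = dim ker(N^j) (with d_0 = 0). Computing the differences gives [4, 1].
The number of blocks of size exactly k is (#blocks of size ≥ k) − (#blocks of size ≥ k + 1), so the partition is: 3 block(s) of size 1, 1 block(s) of size 2.
In nonincreasing order the block sizes are [2, 1, 1, 1].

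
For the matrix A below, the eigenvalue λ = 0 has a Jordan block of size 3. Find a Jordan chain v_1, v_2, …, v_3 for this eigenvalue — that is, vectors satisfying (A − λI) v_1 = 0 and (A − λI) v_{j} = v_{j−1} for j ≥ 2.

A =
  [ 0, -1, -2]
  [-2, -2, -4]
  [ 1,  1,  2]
A Jordan chain for λ = 0 of length 3:
v_1 = (0, 2, -1)ᵀ
v_2 = (-1, -2, 1)ᵀ
v_3 = (0, 1, 0)ᵀ

Let N = A − (0)·I. We want v_3 with N^3 v_3 = 0 but N^2 v_3 ≠ 0; then v_{j-1} := N · v_j for j = 3, …, 2.

Pick v_3 = (0, 1, 0)ᵀ.
Then v_2 = N · v_3 = (-1, -2, 1)ᵀ.
Then v_1 = N · v_2 = (0, 2, -1)ᵀ.

Sanity check: (A − (0)·I) v_1 = (0, 0, 0)ᵀ = 0. ✓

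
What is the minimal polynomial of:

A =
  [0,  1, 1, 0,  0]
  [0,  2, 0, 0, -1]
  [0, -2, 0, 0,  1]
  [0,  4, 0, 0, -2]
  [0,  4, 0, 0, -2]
x^2

The characteristic polynomial is χ_A(x) = x^5, so the eigenvalues are known. The minimal polynomial is
  m_A(x) = Π_λ (x − λ)^{k_λ}
where k_λ is the size of the *largest* Jordan block for λ (equivalently, the smallest k with (A − λI)^k v = 0 for every generalised eigenvector v of λ).

  λ = 0: largest Jordan block has size 2, contributing (x − 0)^2

So m_A(x) = x^2 = x^2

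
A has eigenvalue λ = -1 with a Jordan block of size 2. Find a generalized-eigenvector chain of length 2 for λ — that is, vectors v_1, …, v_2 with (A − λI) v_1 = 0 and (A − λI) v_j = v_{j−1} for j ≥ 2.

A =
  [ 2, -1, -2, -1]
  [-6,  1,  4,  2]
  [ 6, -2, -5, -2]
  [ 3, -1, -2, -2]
A Jordan chain for λ = -1 of length 2:
v_1 = (3, -6, 6, 3)ᵀ
v_2 = (1, 0, 0, 0)ᵀ

Let N = A − (-1)·I. We want v_2 with N^2 v_2 = 0 but N^1 v_2 ≠ 0; then v_{j-1} := N · v_j for j = 2, …, 2.

Pick v_2 = (1, 0, 0, 0)ᵀ.
Then v_1 = N · v_2 = (3, -6, 6, 3)ᵀ.

Sanity check: (A − (-1)·I) v_1 = (0, 0, 0, 0)ᵀ = 0. ✓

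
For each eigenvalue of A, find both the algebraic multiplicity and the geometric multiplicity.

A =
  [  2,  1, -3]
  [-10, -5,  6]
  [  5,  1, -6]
λ = -3: alg = 3, geom = 2

Step 1 — factor the characteristic polynomial to read off the algebraic multiplicities:
  χ_A(x) = (x + 3)^3

Step 2 — compute geometric multiplicities via the rank-nullity identity g(λ) = n − rank(A − λI):
  rank(A − (-3)·I) = 1, so dim ker(A − (-3)·I) = n − 1 = 2

Summary:
  λ = -3: algebraic multiplicity = 3, geometric multiplicity = 2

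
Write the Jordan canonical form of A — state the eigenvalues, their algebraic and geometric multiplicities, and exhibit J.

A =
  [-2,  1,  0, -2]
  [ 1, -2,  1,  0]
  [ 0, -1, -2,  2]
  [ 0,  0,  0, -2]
J_3(-2) ⊕ J_1(-2)

The characteristic polynomial is
  det(x·I − A) = x^4 + 8*x^3 + 24*x^2 + 32*x + 16 = (x + 2)^4

Eigenvalues and multiplicities (the geometric multiplicity of λ is n − rank(A − λI), which equals the number of Jordan blocks for λ):
  λ = -2: algebraic multiplicity = 4, geometric multiplicity = 2

Determining the block sizes for each eigenvalue:
  λ = -2: with am = 4 and gm = 2, the partition is not yet determined (e.g. several partitions of 4 into 2 parts exist). Let N = A − (-2)·I. Computing rank(N^1) = 2, rank(N^2) = 1, rank(N^3) = 0; the number of blocks of size ≥ j is rank(N^{j−1}) − rank(N^j), giving [2, 1, 1]. So we have 1 block(s) of size 3, 1 block(s) of size 1 → block sizes [3, 1]

Assembling the blocks gives a Jordan form
J =
  [-2,  1,  0,  0]
  [ 0, -2,  1,  0]
  [ 0,  0, -2,  0]
  [ 0,  0,  0, -2]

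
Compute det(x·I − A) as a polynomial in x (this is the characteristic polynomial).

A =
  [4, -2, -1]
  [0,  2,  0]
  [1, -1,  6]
x^3 - 12*x^2 + 45*x - 50

Expanding det(x·I − A) (e.g. by cofactor expansion or by noting that A is similar to its Jordan form J, which has the same characteristic polynomial as A) gives
  χ_A(x) = x^3 - 12*x^2 + 45*x - 50
which factors as (x - 5)^2*(x - 2). The eigenvalues (with algebraic multiplicities) are λ = 2 with multiplicity 1, λ = 5 with multiplicity 2.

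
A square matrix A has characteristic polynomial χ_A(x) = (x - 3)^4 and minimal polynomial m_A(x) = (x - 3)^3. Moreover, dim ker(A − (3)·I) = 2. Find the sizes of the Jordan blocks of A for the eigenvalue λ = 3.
Block sizes for λ = 3: [3, 1]

Step 1 — from the characteristic polynomial, algebraic multiplicity of λ = 3 is 4. From dim ker(A − (3)·I) = 2, there are exactly 2 Jordan blocks for λ = 3.
Step 2 — from the minimal polynomial, the factor (x − 3)^3 tells us the largest block for λ = 3 has size 3.
Step 3 — with total size 4, 2 blocks, and largest block 3, the block sizes (in nonincreasing order) are [3, 1].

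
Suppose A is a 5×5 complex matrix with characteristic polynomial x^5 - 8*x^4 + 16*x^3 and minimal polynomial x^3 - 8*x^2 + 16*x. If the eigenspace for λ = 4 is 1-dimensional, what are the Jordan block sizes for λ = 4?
Block sizes for λ = 4: [2]

Step 1 — from the characteristic polynomial, algebraic multiplicity of λ = 4 is 2. From dim ker(A − (4)·I) = 1, there are exactly 1 Jordan blocks for λ = 4.
Step 2 — from the minimal polynomial, the factor (x − 4)^2 tells us the largest block for λ = 4 has size 2.
Step 3 — with total size 2, 1 blocks, and largest block 2, the block sizes (in nonincreasing order) are [2].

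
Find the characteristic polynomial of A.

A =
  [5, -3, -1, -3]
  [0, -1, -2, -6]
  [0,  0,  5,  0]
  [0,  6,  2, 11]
x^4 - 20*x^3 + 150*x^2 - 500*x + 625

Expanding det(x·I − A) (e.g. by cofactor expansion or by noting that A is similar to its Jordan form J, which has the same characteristic polynomial as A) gives
  χ_A(x) = x^4 - 20*x^3 + 150*x^2 - 500*x + 625
which factors as (x - 5)^4. The eigenvalues (with algebraic multiplicities) are λ = 5 with multiplicity 4.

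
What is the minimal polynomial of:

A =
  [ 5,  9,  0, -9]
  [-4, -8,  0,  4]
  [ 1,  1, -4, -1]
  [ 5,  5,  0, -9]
x^2 + 8*x + 16

The characteristic polynomial is χ_A(x) = (x + 4)^4, so the eigenvalues are known. The minimal polynomial is
  m_A(x) = Π_λ (x − λ)^{k_λ}
where k_λ is the size of the *largest* Jordan block for λ (equivalently, the smallest k with (A − λI)^k v = 0 for every generalised eigenvector v of λ).

  λ = -4: largest Jordan block has size 2, contributing (x + 4)^2

So m_A(x) = (x + 4)^2 = x^2 + 8*x + 16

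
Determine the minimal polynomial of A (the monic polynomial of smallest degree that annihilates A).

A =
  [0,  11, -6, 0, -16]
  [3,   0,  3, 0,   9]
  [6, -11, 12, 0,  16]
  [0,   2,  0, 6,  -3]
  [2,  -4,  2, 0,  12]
x^3 - 18*x^2 + 108*x - 216

The characteristic polynomial is χ_A(x) = (x - 6)^5, so the eigenvalues are known. The minimal polynomial is
  m_A(x) = Π_λ (x − λ)^{k_λ}
where k_λ is the size of the *largest* Jordan block for λ (equivalently, the smallest k with (A − λI)^k v = 0 for every generalised eigenvector v of λ).

  λ = 6: largest Jordan block has size 3, contributing (x − 6)^3

So m_A(x) = (x - 6)^3 = x^3 - 18*x^2 + 108*x - 216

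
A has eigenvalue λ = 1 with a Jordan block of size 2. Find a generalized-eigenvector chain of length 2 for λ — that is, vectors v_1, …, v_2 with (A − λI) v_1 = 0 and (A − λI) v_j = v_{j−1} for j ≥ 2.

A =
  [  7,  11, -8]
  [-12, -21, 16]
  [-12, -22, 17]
A Jordan chain for λ = 1 of length 2:
v_1 = (6, -12, -12)ᵀ
v_2 = (1, 0, 0)ᵀ

Let N = A − (1)·I. We want v_2 with N^2 v_2 = 0 but N^1 v_2 ≠ 0; then v_{j-1} := N · v_j for j = 2, …, 2.

Pick v_2 = (1, 0, 0)ᵀ.
Then v_1 = N · v_2 = (6, -12, -12)ᵀ.

Sanity check: (A − (1)·I) v_1 = (0, 0, 0)ᵀ = 0. ✓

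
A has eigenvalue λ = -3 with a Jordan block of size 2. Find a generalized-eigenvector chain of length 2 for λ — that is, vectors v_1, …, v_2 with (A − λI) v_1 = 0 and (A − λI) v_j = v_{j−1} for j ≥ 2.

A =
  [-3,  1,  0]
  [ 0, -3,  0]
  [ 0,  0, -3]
A Jordan chain for λ = -3 of length 2:
v_1 = (1, 0, 0)ᵀ
v_2 = (0, 1, 0)ᵀ

Let N = A − (-3)·I. We want v_2 with N^2 v_2 = 0 but N^1 v_2 ≠ 0; then v_{j-1} := N · v_j for j = 2, …, 2.

Pick v_2 = (0, 1, 0)ᵀ.
Then v_1 = N · v_2 = (1, 0, 0)ᵀ.

Sanity check: (A − (-3)·I) v_1 = (0, 0, 0)ᵀ = 0. ✓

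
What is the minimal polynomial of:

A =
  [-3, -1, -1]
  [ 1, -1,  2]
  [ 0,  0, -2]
x^3 + 6*x^2 + 12*x + 8

The characteristic polynomial is χ_A(x) = (x + 2)^3, so the eigenvalues are known. The minimal polynomial is
  m_A(x) = Π_λ (x − λ)^{k_λ}
where k_λ is the size of the *largest* Jordan block for λ (equivalently, the smallest k with (A − λI)^k v = 0 for every generalised eigenvector v of λ).

  λ = -2: largest Jordan block has size 3, contributing (x + 2)^3

So m_A(x) = (x + 2)^3 = x^3 + 6*x^2 + 12*x + 8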